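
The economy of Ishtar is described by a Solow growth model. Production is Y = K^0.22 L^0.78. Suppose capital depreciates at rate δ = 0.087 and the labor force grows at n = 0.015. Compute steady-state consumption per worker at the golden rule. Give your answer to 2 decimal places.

n + δ = 0.015 + 0.087 = 0.102.
At the golden rule the marginal product of capital equals n+δ: 0.22·k^(0.22−1) = 0.102. Solving, k_gold = (0.22/0.102)^(1/0.78) ≈ 2.6790.
y_gold = 2.6790^0.22 ≈ 1.2421.
c_gold = y_gold − (n+δ)·k_gold = 1.2421 − 0.102·2.6790 ≈ 0.9688.

c_gold ≈ 0.97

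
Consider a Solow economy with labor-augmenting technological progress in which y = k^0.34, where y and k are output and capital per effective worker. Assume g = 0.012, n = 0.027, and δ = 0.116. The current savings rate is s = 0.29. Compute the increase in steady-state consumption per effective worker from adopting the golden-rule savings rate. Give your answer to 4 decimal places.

Δc ≈ 0.0088

Capital per effective worker breaks even when investment replaces (n + g + δ)·k; here n + g + δ = 0.155.
Current steady state (s = 0.29): k* = (0.29/0.155)^(1/0.66) ≈ 2.5836, y* = 2.5836^0.34 ≈ 1.3809, c* = (1−0.29)·1.3809 ≈ 0.9804.
At the golden rule the marginal product of capital equals n+g+δ: 0.34·k^(0.34−1) = 0.155. Solving, k_gold = (0.34/0.155)^(1/0.66) ≈ 3.2877.
y_gold = 3.2877^0.34 ≈ 1.4988, c_gold = y_gold − 0.155·k_gold ≈ 0.9892.
Gain: Δc = 0.9892 − 0.9804 ≈ 0.0088.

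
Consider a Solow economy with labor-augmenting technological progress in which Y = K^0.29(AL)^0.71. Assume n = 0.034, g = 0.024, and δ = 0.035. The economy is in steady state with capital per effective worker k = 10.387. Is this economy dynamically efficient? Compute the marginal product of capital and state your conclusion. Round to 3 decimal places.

dynamically inefficient; MPK ≈ 0.055

Break-even investment rate: n + g + δ = 0.034 + 0.024 + 0.035 = 0.093.
MPK = 0.29·k^(0.29−1) = 0.29·10.387^(-0.71) ≈ 0.0550.
MPK < 0.093, so the economy is dynamically inefficient (over-saving).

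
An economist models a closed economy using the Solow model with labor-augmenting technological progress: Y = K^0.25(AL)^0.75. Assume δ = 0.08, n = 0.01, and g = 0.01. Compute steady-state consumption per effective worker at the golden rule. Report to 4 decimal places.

n + g + δ = 0.01 + 0.01 + 0.08 = 0.1.
Setting f'(k) = n+g+δ gives 0.25·k^(0.25−1) = 0.1, hence k_gold = (0.25/0.1)^(1/0.75) ≈ 3.3930.
y_gold = 3.3930^0.25 ≈ 1.3572.
c_gold = y_gold − (n+g+δ)·k_gold = 1.3572 − 0.1·3.3930 ≈ 1.0179.

c_gold ≈ 1.0179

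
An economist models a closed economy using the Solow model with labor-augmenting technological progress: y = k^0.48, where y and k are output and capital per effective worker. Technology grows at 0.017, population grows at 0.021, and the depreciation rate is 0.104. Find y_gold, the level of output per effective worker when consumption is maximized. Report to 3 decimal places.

The effective depreciation rate is n + g + δ = 0.021 + 0.017 + 0.104 = 0.142.
Golden rule sets MPK = n+g+δ: 0.48·k^(0.48−1) = 0.142, so k_gold = (0.48/0.142)^(1/0.52) ≈ 10.4044.
Output: y_gold = k_gold^0.48 = 10.4044^0.48 ≈ 3.0780.

y_gold ≈ 3.078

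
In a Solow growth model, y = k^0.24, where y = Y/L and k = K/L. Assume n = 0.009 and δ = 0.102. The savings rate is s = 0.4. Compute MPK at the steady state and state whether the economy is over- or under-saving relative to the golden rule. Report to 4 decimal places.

The effective depreciation rate is n + δ = 0.009 + 0.102 = 0.111.
Steady-state k*: s·k^0.24 = 0.111·k gives k* = (0.4/0.111)^(1/0.76) ≈ 5.4019.
MPK = 0.24·5.4019^(-0.76) ≈ 0.0666.
MPK < n+δ = 0.111, so the economy is dynamically inefficient (over-saving).

over-saving; MPK ≈ 0.0666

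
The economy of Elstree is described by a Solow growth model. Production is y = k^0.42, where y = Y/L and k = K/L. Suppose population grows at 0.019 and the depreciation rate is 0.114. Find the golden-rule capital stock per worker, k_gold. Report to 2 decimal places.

k_gold ≈ 7.26

Capital per worker breaks even when investment replaces (n + δ)·k; here n + δ = 0.133.
Maximizing c = f(k) − (n+δ)·k gives f'(k) = n+δ, i.e. 0.42·k^(0.42−1) = 0.133, so k_gold = (0.42/0.133)^(1/0.58) ≈ 7.2616.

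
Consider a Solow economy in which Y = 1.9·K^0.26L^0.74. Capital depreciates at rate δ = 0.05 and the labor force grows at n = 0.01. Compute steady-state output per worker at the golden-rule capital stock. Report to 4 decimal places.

Capital per worker breaks even when investment replaces (n + δ)·k; here n + δ = 0.06.
Golden rule sets MPK = n+δ: 0.26·1.9·k^(0.26−1) = 0.06, so k_gold = (0.26·1.9/0.06)^(1/0.74) ≈ 17.2689.
Output: y_gold = 1.9·k_gold^0.26 = 1.9·17.2689^0.26 ≈ 3.9851.

y_gold ≈ 3.9851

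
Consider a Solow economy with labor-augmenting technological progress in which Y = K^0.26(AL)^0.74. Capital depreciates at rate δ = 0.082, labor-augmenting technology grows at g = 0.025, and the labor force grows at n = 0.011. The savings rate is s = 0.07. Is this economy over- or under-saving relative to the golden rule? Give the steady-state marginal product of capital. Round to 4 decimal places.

The effective depreciation rate is n + g + δ = 0.011 + 0.025 + 0.082 = 0.118.
Steady-state k*: s·k^0.26 = 0.118·k gives k* = (0.07/0.118)^(1/0.74) ≈ 0.4938.
MPK = 0.26·0.4938^(-0.74) ≈ 0.4383.
MPK > n+g+δ = 0.118, so the economy is dynamically efficient (under-saving).

under-saving; MPK ≈ 0.4383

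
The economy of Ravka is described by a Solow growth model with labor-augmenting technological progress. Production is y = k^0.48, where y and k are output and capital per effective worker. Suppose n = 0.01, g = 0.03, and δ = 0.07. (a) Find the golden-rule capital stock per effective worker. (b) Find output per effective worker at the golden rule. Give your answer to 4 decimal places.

Break-even investment rate: n + g + δ = 0.01 + 0.03 + 0.07 = 0.11.
Setting f'(k) = n+g+δ gives 0.48·k^(0.48−1) = 0.11, hence k_gold = (0.48/0.11)^(1/0.52) ≈ 17.0011.
y_gold = 17.0011^0.48 ≈ 3.8961.

(a) k_gold ≈ 17.0011; (b) y_gold ≈ 3.8961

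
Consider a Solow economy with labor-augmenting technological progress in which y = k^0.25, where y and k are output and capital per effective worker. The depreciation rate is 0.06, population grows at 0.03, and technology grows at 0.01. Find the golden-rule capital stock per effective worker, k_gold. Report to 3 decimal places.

k_gold ≈ 3.393

n + g + δ = 0.03 + 0.01 + 0.06 = 0.1.
Maximizing c = f(k) − (n+g+δ)·k gives f'(k) = n+g+δ, i.e. 0.25·k^(0.25−1) = 0.1, so k_gold = (0.25/0.1)^(1/0.75) ≈ 3.3930.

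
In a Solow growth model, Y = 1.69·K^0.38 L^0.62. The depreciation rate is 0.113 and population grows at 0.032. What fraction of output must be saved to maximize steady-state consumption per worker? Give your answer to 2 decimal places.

The effective depreciation rate is n + δ = 0.032 + 0.113 = 0.145.
At the golden rule MPK = n+δ, and in any Cobb-Douglas steady state s = (n+δ)·k/y = MPK·k/y = capital's share 0.38.

s_gold = 0.38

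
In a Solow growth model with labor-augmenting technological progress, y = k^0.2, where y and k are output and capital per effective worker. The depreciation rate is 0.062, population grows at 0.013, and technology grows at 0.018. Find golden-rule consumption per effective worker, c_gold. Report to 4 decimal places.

Break-even investment rate: n + g + δ = 0.013 + 0.018 + 0.062 = 0.093.
Setting f'(k) = n+g+δ gives 0.2·k^(0.2−1) = 0.093, hence k_gold = (0.2/0.093)^(1/0.8) ≈ 2.6043.
y_gold = 2.6043^0.2 ≈ 1.2110.
c_gold = y_gold − (n+g+δ)·k_gold = 1.2110 − 0.093·2.6043 ≈ 0.9688.

c_gold ≈ 0.9688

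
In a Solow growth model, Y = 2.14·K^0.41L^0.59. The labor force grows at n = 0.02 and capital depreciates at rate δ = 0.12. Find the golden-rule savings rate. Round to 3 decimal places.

s_gold = 0.410

Capital per worker breaks even when investment replaces (n + δ)·k; here n + δ = 0.14.
At the golden rule MPK = n+δ, and in any Cobb-Douglas steady state s = (n+δ)·k/y = MPK·k/y = capital's share 0.41.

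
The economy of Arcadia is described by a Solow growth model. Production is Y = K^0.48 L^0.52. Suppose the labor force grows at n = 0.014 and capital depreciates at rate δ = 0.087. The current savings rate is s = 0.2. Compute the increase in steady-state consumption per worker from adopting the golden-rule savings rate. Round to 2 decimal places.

Δc ≈ 0.69

Capital per worker breaks even when investment replaces (n + δ)·k; here n + δ = 0.101.
Current steady state (s = 0.2): k* = (0.2/0.101)^(1/0.52) ≈ 3.7204, y* = 3.7204^0.48 ≈ 1.8788, c* = (1−0.2)·1.8788 ≈ 1.5031.
Setting f'(k) = n+δ gives 0.48·k^(0.48−1) = 0.101, hence k_gold = (0.48/0.101)^(1/0.52) ≈ 20.0341.
y_gold = 20.0341^0.48 ≈ 4.2155, c_gold = y_gold − 0.101·k_gold ≈ 2.1921.
Gain: Δc = 2.1921 − 1.5031 ≈ 0.6890.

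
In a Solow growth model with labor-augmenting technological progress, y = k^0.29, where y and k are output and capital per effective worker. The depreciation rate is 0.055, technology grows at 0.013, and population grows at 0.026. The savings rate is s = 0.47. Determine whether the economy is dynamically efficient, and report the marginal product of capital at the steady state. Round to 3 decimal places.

The effective depreciation rate is n + g + δ = 0.026 + 0.013 + 0.055 = 0.094.
Steady-state k*: s·k^0.29 = 0.094·k gives k* = (0.47/0.094)^(1/0.71) ≈ 9.6486.
MPK = 0.29·9.6486^(-0.71) ≈ 0.0580.
MPK < n+g+δ = 0.094, so the economy is dynamically inefficient (over-saving).

dynamically inefficient; MPK ≈ 0.058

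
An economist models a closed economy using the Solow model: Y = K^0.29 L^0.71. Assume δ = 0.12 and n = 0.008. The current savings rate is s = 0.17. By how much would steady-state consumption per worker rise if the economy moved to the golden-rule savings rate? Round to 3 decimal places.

Break-even investment rate: n + δ = 0.008 + 0.12 = 0.128.
Current steady state (s = 0.17): k* = (0.17/0.128)^(1/0.71) ≈ 1.4913, y* = 1.4913^0.29 ≈ 1.1229, c* = (1−0.17)·1.1229 ≈ 0.9320.
Golden rule sets MPK = n+δ: 0.29·k^(0.29−1) = 0.128, so k_gold = (0.29/0.128)^(1/0.71) ≈ 3.1642.
y_gold = 3.1642^0.29 ≈ 1.3966, c_gold = y_gold − 0.128·k_gold ≈ 0.9916.
Gain: Δc = 0.9916 − 0.9320 ≈ 0.0596.

Δc ≈ 0.060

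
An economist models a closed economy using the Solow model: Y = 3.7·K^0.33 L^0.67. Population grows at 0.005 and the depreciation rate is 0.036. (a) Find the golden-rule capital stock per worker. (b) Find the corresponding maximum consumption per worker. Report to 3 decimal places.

(a) k_gold ≈ 158.452; (b) c_gold ≈ 13.190

Break-even investment rate: n + δ = 0.005 + 0.036 = 0.041.
Setting f'(k) = n+δ gives 0.33·3.7·k^(0.33−1) = 0.041, hence k_gold = (0.33·3.7/0.041)^(1/0.67) ≈ 158.4522.
y_gold = 3.7·158.4522^0.33 ≈ 19.6865; c_gold = y_gold − 0.041·k_gold ≈ 13.1899.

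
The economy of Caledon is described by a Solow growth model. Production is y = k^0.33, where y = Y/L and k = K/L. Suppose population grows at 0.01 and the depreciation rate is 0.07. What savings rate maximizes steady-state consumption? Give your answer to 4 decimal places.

s_gold = 0.3300

Capital per worker breaks even when investment replaces (n + δ)·k; here n + δ = 0.08.
At the golden rule MPK = n+δ, and in any Cobb-Douglas steady state s = (n+δ)·k/y = MPK·k/y = capital's share 0.33.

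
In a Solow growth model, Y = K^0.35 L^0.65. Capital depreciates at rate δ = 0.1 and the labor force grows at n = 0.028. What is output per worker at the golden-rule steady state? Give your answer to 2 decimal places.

y_gold ≈ 1.72

Break-even investment rate: n + δ = 0.028 + 0.1 = 0.128.
At the golden rule the marginal product of capital equals n+δ: 0.35·k^(0.35−1) = 0.128. Solving, k_gold = (0.35/0.128)^(1/0.65) ≈ 4.6999.
Output: y_gold = k_gold^0.35 = 4.6999^0.35 ≈ 1.7188.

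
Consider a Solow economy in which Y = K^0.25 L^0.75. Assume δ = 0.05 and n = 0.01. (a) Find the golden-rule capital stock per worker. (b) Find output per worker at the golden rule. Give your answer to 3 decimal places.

(a) k_gold ≈ 6.705; (b) y_gold ≈ 1.609

Capital per worker breaks even when investment replaces (n + δ)·k; here n + δ = 0.06.
Setting f'(k) = n+δ gives 0.25·k^(0.25−1) = 0.06, hence k_gold = (0.25/0.06)^(1/0.75) ≈ 6.7048.
y_gold = 6.7048^0.25 ≈ 1.6091.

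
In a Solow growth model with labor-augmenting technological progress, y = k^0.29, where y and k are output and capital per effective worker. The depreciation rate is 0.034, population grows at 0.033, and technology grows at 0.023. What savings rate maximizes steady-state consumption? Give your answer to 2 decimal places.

Capital per effective worker breaks even when investment replaces (n + g + δ)·k; here n + g + δ = 0.09.
At the golden rule MPK = n+g+δ, and in any Cobb-Douglas steady state s = (n+g+δ)·k/y = MPK·k/y = capital's share 0.29.

s_gold = 0.29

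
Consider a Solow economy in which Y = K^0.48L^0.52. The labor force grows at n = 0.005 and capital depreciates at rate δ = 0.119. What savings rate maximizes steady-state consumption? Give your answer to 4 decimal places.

The effective depreciation rate is n + δ = 0.005 + 0.119 = 0.124.
At the golden rule MPK = n+δ, and in any Cobb-Douglas steady state s = (n+δ)·k/y = MPK·k/y = capital's share 0.48.

s_gold = 0.4800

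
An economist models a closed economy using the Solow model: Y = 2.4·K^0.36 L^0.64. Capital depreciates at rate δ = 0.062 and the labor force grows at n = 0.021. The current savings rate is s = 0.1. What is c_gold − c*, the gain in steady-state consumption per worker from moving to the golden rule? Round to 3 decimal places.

Δc ≈ 1.812

n + δ = 0.021 + 0.062 = 0.083.
Current steady state (s = 0.1): k* = (0.1·2.4/0.083)^(1/0.64) ≈ 5.2544, y* = 2.4·5.2544^0.36 ≈ 4.3611, c* = (1−0.1)·4.3611 ≈ 3.9250.
At the golden rule the marginal product of capital equals n+δ: 0.36·2.4·k^(0.36−1) = 0.083. Solving, k_gold = (0.36·2.4/0.083)^(1/0.64) ≈ 38.8815.
y_gold = 2.4·38.8815^0.36 ≈ 8.9643, c_gold = y_gold − 0.083·k_gold ≈ 5.7372.
Gain: Δc = 5.7372 − 3.9250 ≈ 1.8122.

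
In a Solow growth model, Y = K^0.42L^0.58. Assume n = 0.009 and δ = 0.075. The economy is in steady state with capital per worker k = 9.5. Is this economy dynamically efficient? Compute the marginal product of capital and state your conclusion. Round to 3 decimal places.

dynamically efficient; MPK ≈ 0.114

The effective depreciation rate is n + δ = 0.009 + 0.075 = 0.084.
MPK = 0.42·k^(0.42−1) = 0.42·9.5^(-0.58) ≈ 0.1138.
MPK > 0.084, so the economy is dynamically efficient (under-saving).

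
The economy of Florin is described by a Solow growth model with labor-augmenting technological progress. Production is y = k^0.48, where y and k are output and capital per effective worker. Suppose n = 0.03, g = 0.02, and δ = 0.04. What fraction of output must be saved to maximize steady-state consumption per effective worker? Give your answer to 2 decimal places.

Break-even investment rate: n + g + δ = 0.03 + 0.02 + 0.04 = 0.09.
At the golden rule MPK = n+g+δ, and in any Cobb-Douglas steady state s = (n+g+δ)·k/y = MPK·k/y = capital's share 0.48.

s_gold = 0.48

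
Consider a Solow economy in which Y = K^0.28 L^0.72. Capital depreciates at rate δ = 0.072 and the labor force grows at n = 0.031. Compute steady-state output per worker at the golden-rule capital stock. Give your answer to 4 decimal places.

Break-even investment rate: n + δ = 0.031 + 0.072 = 0.103.
Setting f'(k) = n+δ gives 0.28·k^(0.28−1) = 0.103, hence k_gold = (0.28/0.103)^(1/0.72) ≈ 4.0107.
Output: y_gold = k_gold^0.28 = 4.0107^0.28 ≈ 1.4754.

y_gold ≈ 1.4754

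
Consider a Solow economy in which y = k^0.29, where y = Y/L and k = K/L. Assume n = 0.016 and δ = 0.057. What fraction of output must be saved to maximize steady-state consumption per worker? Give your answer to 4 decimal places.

Capital per worker breaks even when investment replaces (n + δ)·k; here n + δ = 0.073.
At the golden rule MPK = n+δ, and in any Cobb-Douglas steady state s = (n+δ)·k/y = MPK·k/y = capital's share 0.29.

s_gold = 0.2900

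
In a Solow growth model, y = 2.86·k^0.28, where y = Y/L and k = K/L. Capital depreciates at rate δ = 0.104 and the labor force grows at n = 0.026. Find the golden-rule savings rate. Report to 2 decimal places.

s_gold = 0.28

Capital per worker breaks even when investment replaces (n + δ)·k; here n + δ = 0.13.
At the golden rule MPK = n+δ, and in any Cobb-Douglas steady state s = (n+δ)·k/y = MPK·k/y = capital's share 0.28.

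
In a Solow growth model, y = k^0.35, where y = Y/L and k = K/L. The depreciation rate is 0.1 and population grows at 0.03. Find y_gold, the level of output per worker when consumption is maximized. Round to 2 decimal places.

n + δ = 0.03 + 0.1 = 0.13.
At the golden rule the marginal product of capital equals n+δ: 0.35·k^(0.35−1) = 0.13. Solving, k_gold = (0.35/0.13)^(1/0.65) ≈ 4.5891.
Output: y_gold = k_gold^0.35 = 4.5891^0.35 ≈ 1.7045.

y_gold ≈ 1.70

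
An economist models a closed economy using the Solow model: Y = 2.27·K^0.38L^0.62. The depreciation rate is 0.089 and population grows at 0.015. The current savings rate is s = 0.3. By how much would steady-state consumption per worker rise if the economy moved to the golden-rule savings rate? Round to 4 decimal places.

The effective depreciation rate is n + δ = 0.015 + 0.089 = 0.104.
Current steady state (s = 0.3): k* = (0.3·2.27/0.104)^(1/0.62) ≈ 20.7163, y* = 2.27·20.7163^0.38 ≈ 7.1817, c* = (1−0.3)·7.1817 ≈ 5.0272.
At the golden rule the marginal product of capital equals n+δ: 0.38·2.27·k^(0.38−1) = 0.104. Solving, k_gold = (0.38·2.27/0.104)^(1/0.62) ≈ 30.3317.
y_gold = 2.27·30.3317^0.38 ≈ 8.3013, c_gold = y_gold − 0.104·k_gold ≈ 5.1468.
Gain: Δc = 5.1468 − 5.0272 ≈ 0.1197.

Δc ≈ 0.1197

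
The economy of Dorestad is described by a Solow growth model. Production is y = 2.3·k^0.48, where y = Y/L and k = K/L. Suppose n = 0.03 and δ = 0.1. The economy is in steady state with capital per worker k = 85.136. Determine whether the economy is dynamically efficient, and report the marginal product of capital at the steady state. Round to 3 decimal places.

dynamically inefficient; MPK ≈ 0.109

Break-even investment rate: n + δ = 0.03 + 0.1 = 0.13.
MPK = 0.48·2.3·k^(0.48−1) = 0.48·2.3·85.136^(-0.52) ≈ 0.1095.
MPK < 0.13, so the economy is dynamically inefficient (over-saving).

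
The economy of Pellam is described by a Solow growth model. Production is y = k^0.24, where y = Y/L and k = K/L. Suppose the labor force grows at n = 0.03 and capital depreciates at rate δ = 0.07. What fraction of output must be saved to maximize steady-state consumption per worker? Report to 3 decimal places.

s_gold = 0.240

The effective depreciation rate is n + δ = 0.03 + 0.07 = 0.1.
At the golden rule MPK = n+δ, and in any Cobb-Douglas steady state s = (n+δ)·k/y = MPK·k/y = capital's share 0.24.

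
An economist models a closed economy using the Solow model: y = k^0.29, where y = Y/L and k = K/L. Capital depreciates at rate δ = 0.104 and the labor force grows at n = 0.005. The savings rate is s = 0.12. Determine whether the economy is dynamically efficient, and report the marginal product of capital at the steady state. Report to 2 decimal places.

dynamically efficient; MPK ≈ 0.26

Break-even investment rate: n + δ = 0.005 + 0.104 = 0.109.
Steady-state k*: s·k^0.29 = 0.109·k gives k* = (0.12/0.109)^(1/0.71) ≈ 1.1450.
MPK = 0.29·1.1450^(-0.71) ≈ 0.2634.
MPK > n+δ = 0.109, so the economy is dynamically efficient (under-saving).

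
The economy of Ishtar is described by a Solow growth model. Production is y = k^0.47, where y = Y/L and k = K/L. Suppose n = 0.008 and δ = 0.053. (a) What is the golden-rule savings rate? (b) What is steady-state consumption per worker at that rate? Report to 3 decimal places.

(a) s_gold = 0.470; (b) c_gold ≈ 3.241

Capital per worker breaks even when investment replaces (n + δ)·k; here n + δ = 0.061.
For Cobb-Douglas, s_gold equals capital's share: s_gold = 0.47.
Maximizing c = f(k) − (n+δ)·k gives f'(k) = n+δ, i.e. 0.47·k^(0.47−1) = 0.061, so k_gold = (0.47/0.061)^(1/0.53) ≈ 47.1137.
y_gold = 47.1137^0.47 ≈ 6.1148; c_gold = (1−0.47)·y_gold ≈ 3.2408.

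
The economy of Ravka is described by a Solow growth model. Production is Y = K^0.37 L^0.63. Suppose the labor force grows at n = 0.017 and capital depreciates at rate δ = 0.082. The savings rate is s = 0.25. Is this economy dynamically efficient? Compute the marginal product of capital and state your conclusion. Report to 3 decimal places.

Capital per worker breaks even when investment replaces (n + δ)·k; here n + δ = 0.099.
Steady-state k*: s·k^0.37 = 0.099·k gives k* = (0.25/0.099)^(1/0.63) ≈ 4.3509.
MPK = 0.37·4.3509^(-0.63) ≈ 0.1465.
MPK > n+δ = 0.099, so the economy is dynamically efficient (under-saving).

dynamically efficient; MPK ≈ 0.147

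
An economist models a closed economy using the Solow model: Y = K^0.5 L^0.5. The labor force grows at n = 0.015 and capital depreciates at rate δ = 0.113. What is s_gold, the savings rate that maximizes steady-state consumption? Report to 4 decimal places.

Capital per worker breaks even when investment replaces (n + δ)·k; here n + δ = 0.128.
At the golden rule MPK = n+δ, and in any Cobb-Douglas steady state s = (n+δ)·k/y = MPK·k/y = capital's share 0.5.

s_gold = 0.5000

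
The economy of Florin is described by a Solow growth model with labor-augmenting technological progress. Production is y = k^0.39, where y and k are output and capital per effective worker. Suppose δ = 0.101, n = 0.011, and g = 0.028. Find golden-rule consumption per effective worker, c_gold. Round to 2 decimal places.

n + g + δ = 0.011 + 0.028 + 0.101 = 0.14.
At the golden rule the marginal product of capital equals n+g+δ: 0.39·k^(0.39−1) = 0.14. Solving, k_gold = (0.39/0.14)^(1/0.61) ≈ 5.3630.
y_gold = 5.3630^0.39 ≈ 1.9252.
c_gold = y_gold − (n+g+δ)·k_gold = 1.9252 − 0.14·5.3630 ≈ 1.1743.

c_gold ≈ 1.17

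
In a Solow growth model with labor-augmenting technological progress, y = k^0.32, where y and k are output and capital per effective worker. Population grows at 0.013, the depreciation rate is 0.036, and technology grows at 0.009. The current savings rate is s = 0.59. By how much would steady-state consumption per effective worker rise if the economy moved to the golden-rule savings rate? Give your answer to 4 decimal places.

Capital per effective worker breaks even when investment replaces (n + g + δ)·k; here n + g + δ = 0.058.
Current steady state (s = 0.59): k* = (0.59/0.058)^(1/0.68) ≈ 30.3044, y* = 30.3044^0.32 ≈ 2.9791, c* = (1−0.59)·2.9791 ≈ 1.2214.
Maximizing c = f(k) − (n+g+δ)·k gives f'(k) = n+g+δ, i.e. 0.32·k^(0.32−1) = 0.058, so k_gold = (0.32/0.058)^(1/0.68) ≈ 12.3245.
y_gold = 12.3245^0.32 ≈ 2.2338, c_gold = y_gold − 0.058·k_gold ≈ 1.5190.
Gain: Δc = 1.5190 − 1.2214 ≈ 0.2976.

Δc ≈ 0.2976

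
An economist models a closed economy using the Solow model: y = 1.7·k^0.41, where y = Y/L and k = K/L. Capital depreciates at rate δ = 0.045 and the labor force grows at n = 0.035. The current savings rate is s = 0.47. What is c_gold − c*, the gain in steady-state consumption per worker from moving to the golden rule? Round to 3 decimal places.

n + δ = 0.035 + 0.045 = 0.08.
Current steady state (s = 0.47): k* = (0.47·1.7/0.08)^(1/0.59) ≈ 49.4304, y* = 1.7·49.4304^0.41 ≈ 8.4137, c* = (1−0.47)·8.4137 ≈ 4.4593.
At the golden rule the marginal product of capital equals n+δ: 0.41·1.7·k^(0.41−1) = 0.08. Solving, k_gold = (0.41·1.7/0.08)^(1/0.59) ≈ 39.2159.
y_gold = 1.7·39.2159^0.41 ≈ 7.6519, c_gold = y_gold − 0.08·k_gold ≈ 4.5146.
Gain: Δc = 4.5146 − 4.4593 ≈ 0.0554.

Δc ≈ 0.055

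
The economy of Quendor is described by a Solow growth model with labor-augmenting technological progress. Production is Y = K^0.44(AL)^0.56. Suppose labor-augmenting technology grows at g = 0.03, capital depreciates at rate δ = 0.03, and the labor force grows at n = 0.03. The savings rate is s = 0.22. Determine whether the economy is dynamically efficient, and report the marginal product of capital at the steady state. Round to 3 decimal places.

dynamically efficient; MPK ≈ 0.180

Break-even investment rate: n + g + δ = 0.03 + 0.03 + 0.03 = 0.09.
Steady-state k*: s·k^0.44 = 0.09·k gives k* = (0.22/0.09)^(1/0.56) ≈ 4.9338.
MPK = 0.44·4.9338^(-0.56) ≈ 0.1800.
MPK > n+g+δ = 0.09, so the economy is dynamically efficient (under-saving).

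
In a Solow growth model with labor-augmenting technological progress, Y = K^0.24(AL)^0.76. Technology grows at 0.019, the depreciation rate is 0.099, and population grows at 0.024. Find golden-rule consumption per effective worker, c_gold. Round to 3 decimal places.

Break-even investment rate: n + g + δ = 0.024 + 0.019 + 0.099 = 0.142.
Maximizing c = f(k) − (n+g+δ)·k gives f'(k) = n+g+δ, i.e. 0.24·k^(0.24−1) = 0.142, so k_gold = (0.24/0.142)^(1/0.76) ≈ 1.9948.
y_gold = 1.9948^0.24 ≈ 1.1803.
c_gold = y_gold − (n+g+δ)·k_gold = 1.1803 − 0.142·1.9948 ≈ 0.8970.

c_gold ≈ 0.897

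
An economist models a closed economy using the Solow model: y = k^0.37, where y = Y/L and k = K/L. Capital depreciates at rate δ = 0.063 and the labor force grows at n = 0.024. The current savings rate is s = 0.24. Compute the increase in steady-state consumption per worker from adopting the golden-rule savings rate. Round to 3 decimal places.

Δc ≈ 0.095

The effective depreciation rate is n + δ = 0.024 + 0.063 = 0.087.
Current steady state (s = 0.24): k* = (0.24/0.087)^(1/0.63) ≈ 5.0062, y* = 5.0062^0.37 ≈ 1.8148, c* = (1−0.24)·1.8148 ≈ 1.3792.
Golden rule sets MPK = n+δ: 0.37·k^(0.37−1) = 0.087, so k_gold = (0.37/0.087)^(1/0.63) ≈ 9.9520.
y_gold = 9.9520^0.37 ≈ 2.3401, c_gold = y_gold − 0.087·k_gold ≈ 1.4742.
Gain: Δc = 1.4742 − 1.3792 ≈ 0.0950.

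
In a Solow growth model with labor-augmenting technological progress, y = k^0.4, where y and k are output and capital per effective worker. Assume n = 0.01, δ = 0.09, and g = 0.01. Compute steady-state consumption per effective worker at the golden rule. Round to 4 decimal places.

The effective depreciation rate is n + g + δ = 0.01 + 0.01 + 0.09 = 0.11.
Setting f'(k) = n+g+δ gives 0.4·k^(0.4−1) = 0.11, hence k_gold = (0.4/0.11)^(1/0.6) ≈ 8.5990.
y_gold = 8.5990^0.4 ≈ 2.3647.
c_gold = y_gold − (n+g+δ)·k_gold = 2.3647 − 0.11·8.5990 ≈ 1.4188.

c_gold ≈ 1.4188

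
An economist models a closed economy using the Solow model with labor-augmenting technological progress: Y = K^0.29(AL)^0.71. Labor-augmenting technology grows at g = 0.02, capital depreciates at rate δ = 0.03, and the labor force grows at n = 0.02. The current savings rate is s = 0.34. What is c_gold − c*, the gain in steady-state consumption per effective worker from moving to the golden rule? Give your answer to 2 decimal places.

Δc ≈ 0.01

The effective depreciation rate is n + g + δ = 0.02 + 0.02 + 0.03 = 0.07.
Current steady state (s = 0.34): k* = (0.34/0.07)^(1/0.71) ≈ 9.2626, y* = 9.2626^0.29 ≈ 1.9070, c* = (1−0.34)·1.9070 ≈ 1.2586.
At the golden rule the marginal product of capital equals n+g+δ: 0.29·k^(0.29−1) = 0.07. Solving, k_gold = (0.29/0.07)^(1/0.71) ≈ 7.4035.
y_gold = 7.4035^0.29 ≈ 1.7870, c_gold = y_gold − 0.07·k_gold ≈ 1.2688.
Gain: Δc = 1.2688 − 1.2586 ≈ 0.0102.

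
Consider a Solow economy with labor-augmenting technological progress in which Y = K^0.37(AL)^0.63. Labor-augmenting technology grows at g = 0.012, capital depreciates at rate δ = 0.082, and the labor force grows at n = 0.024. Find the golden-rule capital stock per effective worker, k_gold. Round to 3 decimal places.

k_gold ≈ 6.135

Break-even investment rate: n + g + δ = 0.024 + 0.012 + 0.082 = 0.118.
Golden rule sets MPK = n+g+δ: 0.37·k^(0.37−1) = 0.118, so k_gold = (0.37/0.118)^(1/0.63) ≈ 6.1349.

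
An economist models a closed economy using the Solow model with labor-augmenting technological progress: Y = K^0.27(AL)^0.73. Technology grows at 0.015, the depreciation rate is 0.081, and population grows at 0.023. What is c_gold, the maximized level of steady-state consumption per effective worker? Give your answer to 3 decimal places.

Break-even investment rate: n + g + δ = 0.023 + 0.015 + 0.081 = 0.119.
At the golden rule the marginal product of capital equals n+g+δ: 0.27·k^(0.27−1) = 0.119. Solving, k_gold = (0.27/0.119)^(1/0.73) ≈ 3.0720.
y_gold = 3.0720^0.27 ≈ 1.3540.
c_gold = y_gold − (n+g+δ)·k_gold = 1.3540 − 0.119·3.0720 ≈ 0.9884.

c_gold ≈ 0.988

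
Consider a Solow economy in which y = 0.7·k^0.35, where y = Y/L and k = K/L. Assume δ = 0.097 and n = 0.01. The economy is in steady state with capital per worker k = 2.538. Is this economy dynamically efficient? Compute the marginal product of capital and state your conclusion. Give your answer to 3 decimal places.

n + δ = 0.01 + 0.097 = 0.107.
MPK = 0.35·0.7·k^(0.35−1) = 0.35·0.7·2.538^(-0.65) ≈ 0.1337.
MPK > 0.107, so the economy is dynamically efficient (under-saving).

dynamically efficient; MPK ≈ 0.134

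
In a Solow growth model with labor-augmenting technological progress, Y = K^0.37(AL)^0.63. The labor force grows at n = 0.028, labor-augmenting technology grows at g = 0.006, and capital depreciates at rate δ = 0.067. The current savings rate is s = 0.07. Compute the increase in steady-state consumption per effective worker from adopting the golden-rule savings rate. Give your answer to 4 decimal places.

The effective depreciation rate is n + g + δ = 0.028 + 0.006 + 0.067 = 0.101.
Current steady state (s = 0.07): k* = (0.07/0.101)^(1/0.63) ≈ 0.5588, y* = 0.5588^0.37 ≈ 0.8063, c* = (1−0.07)·0.8063 ≈ 0.7498.
Maximizing c = f(k) − (n+g+δ)·k gives f'(k) = n+g+δ, i.e. 0.37·k^(0.37−1) = 0.101, so k_gold = (0.37/0.101)^(1/0.63) ≈ 7.8532.
y_gold = 7.8532^0.37 ≈ 2.1437, c_gold = y_gold − 0.101·k_gold ≈ 1.3505.
Gain: Δc = 1.3505 − 0.7498 ≈ 0.6007.

Δc ≈ 0.6007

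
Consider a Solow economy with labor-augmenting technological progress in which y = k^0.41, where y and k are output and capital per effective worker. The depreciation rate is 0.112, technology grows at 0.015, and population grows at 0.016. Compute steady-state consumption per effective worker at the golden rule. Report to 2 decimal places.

c_gold ≈ 1.23

The effective depreciation rate is n + g + δ = 0.016 + 0.015 + 0.112 = 0.143.
Golden rule sets MPK = n+g+δ: 0.41·k^(0.41−1) = 0.143, so k_gold = (0.41/0.143)^(1/0.59) ≈ 5.9612.
y_gold = 5.9612^0.41 ≈ 2.0792.
c_gold = y_gold − (n+g+δ)·k_gold = 2.0792 − 0.143·5.9612 ≈ 1.2267.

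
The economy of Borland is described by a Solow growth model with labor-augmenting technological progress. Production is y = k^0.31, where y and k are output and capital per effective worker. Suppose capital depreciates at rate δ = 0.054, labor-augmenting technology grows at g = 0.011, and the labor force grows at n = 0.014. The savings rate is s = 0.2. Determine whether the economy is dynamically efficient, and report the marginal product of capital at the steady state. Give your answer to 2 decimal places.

Capital per effective worker breaks even when investment replaces (n + g + δ)·k; here n + g + δ = 0.079.
Steady-state k*: s·k^0.31 = 0.079·k gives k* = (0.2/0.079)^(1/0.69) ≈ 3.8427.
MPK = 0.31·3.8427^(-0.69) ≈ 0.1224.
MPK > n+g+δ = 0.079, so the economy is dynamically efficient (under-saving).

dynamically efficient; MPK ≈ 0.12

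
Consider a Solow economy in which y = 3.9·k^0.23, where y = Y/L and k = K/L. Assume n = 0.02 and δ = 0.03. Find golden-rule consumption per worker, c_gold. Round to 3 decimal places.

c_gold ≈ 7.113

Capital per worker breaks even when investment replaces (n + δ)·k; here n + δ = 0.05.
At the golden rule the marginal product of capital equals n+δ: 0.23·3.9·k^(0.23−1) = 0.05. Solving, k_gold = (0.23·3.9/0.05)^(1/0.77) ≈ 42.4953.
y_gold = 3.9·42.4953^0.23 ≈ 9.2381.
c_gold = y_gold − (n+δ)·k_gold = 9.2381 − 0.05·42.4953 ≈ 7.1133.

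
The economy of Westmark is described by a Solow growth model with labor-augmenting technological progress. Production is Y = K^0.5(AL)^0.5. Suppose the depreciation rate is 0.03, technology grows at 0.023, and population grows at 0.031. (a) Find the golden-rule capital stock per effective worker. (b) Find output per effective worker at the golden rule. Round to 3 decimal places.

(a) k_gold ≈ 35.431; (b) y_gold ≈ 5.952

The effective depreciation rate is n + g + δ = 0.031 + 0.023 + 0.03 = 0.084.
Maximizing c = f(k) − (n+g+δ)·k gives f'(k) = n+g+δ, i.e. 0.5·k^(0.5−1) = 0.084, so k_gold = (0.5/0.084)^(1/0.5) ≈ 35.4308.
y_gold = 35.4308^0.5 ≈ 5.9524.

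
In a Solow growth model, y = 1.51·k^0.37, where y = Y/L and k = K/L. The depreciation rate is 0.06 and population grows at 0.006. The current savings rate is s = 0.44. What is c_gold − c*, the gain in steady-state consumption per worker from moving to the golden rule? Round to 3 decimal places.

Break-even investment rate: n + δ = 0.006 + 0.06 = 0.066.
Current steady state (s = 0.44): k* = (0.44·1.51/0.066)^(1/0.63) ≈ 39.0735, y* = 1.51·39.0735^0.37 ≈ 5.8610, c* = (1−0.44)·5.8610 ≈ 3.2822.
Maximizing c = f(k) − (n+δ)·k gives f'(k) = n+δ, i.e. 0.37·1.51·k^(0.37−1) = 0.066, so k_gold = (0.37·1.51/0.066)^(1/0.63) ≈ 29.6781.
y_gold = 1.51·29.6781^0.37 ≈ 5.2939, c_gold = y_gold − 0.066·k_gold ≈ 3.3352.
Gain: Δc = 3.3352 − 3.2822 ≈ 0.0530.

Δc ≈ 0.053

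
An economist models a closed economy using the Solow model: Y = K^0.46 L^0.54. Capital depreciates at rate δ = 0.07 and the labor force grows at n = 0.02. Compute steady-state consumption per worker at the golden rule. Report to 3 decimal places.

c_gold ≈ 2.167

n + δ = 0.02 + 0.07 = 0.09.
At the golden rule the marginal product of capital equals n+δ: 0.46·k^(0.46−1) = 0.09. Solving, k_gold = (0.46/0.09)^(1/0.54) ≈ 20.5147.
y_gold = 20.5147^0.46 ≈ 4.0137.
c_gold = y_gold − (n+δ)·k_gold = 4.0137 − 0.09·20.5147 ≈ 2.1674.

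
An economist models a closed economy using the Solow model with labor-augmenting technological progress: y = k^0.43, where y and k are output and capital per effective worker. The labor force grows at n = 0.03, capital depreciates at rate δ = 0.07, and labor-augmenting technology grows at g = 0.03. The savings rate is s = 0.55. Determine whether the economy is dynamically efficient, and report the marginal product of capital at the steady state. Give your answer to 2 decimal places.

n + g + δ = 0.03 + 0.03 + 0.07 = 0.13.
Steady-state k*: s·k^0.43 = 0.13·k gives k* = (0.55/0.13)^(1/0.57) ≈ 12.5598.
MPK = 0.43·12.5598^(-0.57) ≈ 0.1016.
MPK < n+g+δ = 0.13, so the economy is dynamically inefficient (over-saving).

dynamically inefficient; MPK ≈ 0.10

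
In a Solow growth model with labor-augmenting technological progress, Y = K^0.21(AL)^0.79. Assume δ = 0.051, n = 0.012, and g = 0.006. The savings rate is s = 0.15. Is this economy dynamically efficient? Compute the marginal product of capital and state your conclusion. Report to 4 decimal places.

dynamically efficient; MPK ≈ 0.0966

Capital per effective worker breaks even when investment replaces (n + g + δ)·k; here n + g + δ = 0.069.
Steady-state k*: s·k^0.21 = 0.069·k gives k* = (0.15/0.069)^(1/0.79) ≈ 2.6723.
MPK = 0.21·2.6723^(-0.79) ≈ 0.0966.
MPK > n+g+δ = 0.069, so the economy is dynamically efficient (under-saving).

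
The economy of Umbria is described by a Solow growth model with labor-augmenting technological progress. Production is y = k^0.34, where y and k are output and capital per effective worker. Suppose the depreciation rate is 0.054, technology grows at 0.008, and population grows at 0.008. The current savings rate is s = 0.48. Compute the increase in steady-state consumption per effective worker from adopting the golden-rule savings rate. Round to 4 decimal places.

Δc ≈ 0.0878

The effective depreciation rate is n + g + δ = 0.008 + 0.008 + 0.054 = 0.07.
Current steady state (s = 0.48): k* = (0.48/0.07)^(1/0.66) ≈ 18.4877, y* = 18.4877^0.34 ≈ 2.6961, c* = (1−0.48)·2.6961 ≈ 1.4020.
At the golden rule the marginal product of capital equals n+g+δ: 0.34·k^(0.34−1) = 0.07. Solving, k_gold = (0.34/0.07)^(1/0.66) ≈ 10.9641.
y_gold = 10.9641^0.34 ≈ 2.2573, c_gold = y_gold − 0.07·k_gold ≈ 1.4898.
Gain: Δc = 1.4898 − 1.4020 ≈ 0.0878.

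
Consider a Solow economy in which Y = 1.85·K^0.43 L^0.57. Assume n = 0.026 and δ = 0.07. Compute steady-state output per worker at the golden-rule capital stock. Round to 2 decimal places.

y_gold ≈ 9.12

The effective depreciation rate is n + δ = 0.026 + 0.07 = 0.096.
Golden rule sets MPK = n+δ: 0.43·1.85·k^(0.43−1) = 0.096, so k_gold = (0.43·1.85/0.096)^(1/0.57) ≈ 40.8483.
Output: y_gold = 1.85·k_gold^0.43 = 1.85·40.8483^0.43 ≈ 9.1196.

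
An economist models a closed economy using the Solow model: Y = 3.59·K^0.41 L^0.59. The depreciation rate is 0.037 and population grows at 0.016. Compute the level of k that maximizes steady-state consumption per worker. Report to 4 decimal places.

k_gold ≈ 279.7588

Capital per worker breaks even when investment replaces (n + δ)·k; here n + δ = 0.053.
At the golden rule the marginal product of capital equals n+δ: 0.41·3.59·k^(0.41−1) = 0.053. Solving, k_gold = (0.41·3.59/0.053)^(1/0.59) ≈ 279.7588.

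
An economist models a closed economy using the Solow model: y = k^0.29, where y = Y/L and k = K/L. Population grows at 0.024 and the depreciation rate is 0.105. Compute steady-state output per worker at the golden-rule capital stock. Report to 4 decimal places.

Capital per worker breaks even when investment replaces (n + δ)·k; here n + δ = 0.129.
Golden rule sets MPK = n+δ: 0.29·k^(0.29−1) = 0.129, so k_gold = (0.29/0.129)^(1/0.71) ≈ 3.1297.
Output: y_gold = k_gold^0.29 = 3.1297^0.29 ≈ 1.3922.

y_gold ≈ 1.3922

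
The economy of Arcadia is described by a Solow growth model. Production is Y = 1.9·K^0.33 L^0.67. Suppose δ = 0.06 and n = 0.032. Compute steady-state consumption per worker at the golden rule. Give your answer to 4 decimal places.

Break-even investment rate: n + δ = 0.032 + 0.06 = 0.092.
Setting f'(k) = n+δ gives 0.33·1.9·k^(0.33−1) = 0.092, hence k_gold = (0.33·1.9/0.092)^(1/0.67) ≈ 17.5388.
y_gold = 1.9·17.5388^0.33 ≈ 4.8896.
c_gold = y_gold − (n+δ)·k_gold = 4.8896 − 0.092·17.5388 ≈ 3.2760.

c_gold ≈ 3.2760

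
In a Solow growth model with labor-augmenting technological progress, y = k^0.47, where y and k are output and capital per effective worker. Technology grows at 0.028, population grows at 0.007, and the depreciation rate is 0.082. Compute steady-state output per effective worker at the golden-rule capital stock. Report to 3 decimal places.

y_gold ≈ 3.432

The effective depreciation rate is n + g + δ = 0.007 + 0.028 + 0.082 = 0.117.
At the golden rule the marginal product of capital equals n+g+δ: 0.47·k^(0.47−1) = 0.117. Solving, k_gold = (0.47/0.117)^(1/0.53) ≈ 13.7866.
Output: y_gold = k_gold^0.47 = 13.7866^0.47 ≈ 3.4320.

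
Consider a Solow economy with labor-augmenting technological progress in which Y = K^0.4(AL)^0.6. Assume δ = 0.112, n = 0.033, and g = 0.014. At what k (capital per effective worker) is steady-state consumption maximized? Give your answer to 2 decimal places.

Capital per effective worker breaks even when investment replaces (n + g + δ)·k; here n + g + δ = 0.159.
Setting f'(k) = n+g+δ gives 0.4·k^(0.4−1) = 0.159, hence k_gold = (0.4/0.159)^(1/0.6) ≈ 4.6534.

k_gold ≈ 4.65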